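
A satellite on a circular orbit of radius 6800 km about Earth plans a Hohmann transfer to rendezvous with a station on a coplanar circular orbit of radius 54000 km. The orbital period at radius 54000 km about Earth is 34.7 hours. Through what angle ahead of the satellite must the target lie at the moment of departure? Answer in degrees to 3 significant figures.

From Kepler's third law T² = 4π²r³/μ at r = 54000 km, T = 34.7 hours = 34.7 × 3600 s = 1.2492×10^5 s: μ = 4π²r³/T² = 3.98361×10^5 km³/s².
Semi-major axis of the transfer orbit: a_t = (6800 + 54000)/2 = 30400 km.
The half-period of the transfer ellipse is t = π√(a_t³/μ) = 26380 s.
The target's mean motion on its circular orbit is ω₂ = √(μ/r₂³) = 5.030×10^-5 rad/s.
Angle swept by the target during transfer: ω₂·t = 1.327 rad = 76.03°.
Arrival is 180° from departure on the ellipse, so φ = 180° − 76.03° = 104°.

φ = 104°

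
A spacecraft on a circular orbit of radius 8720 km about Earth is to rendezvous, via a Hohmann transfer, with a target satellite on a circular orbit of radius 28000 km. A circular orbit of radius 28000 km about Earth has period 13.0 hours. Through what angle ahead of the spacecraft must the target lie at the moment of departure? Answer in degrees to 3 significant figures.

φ = 84.4°

From Kepler's third law T² = 4π²r³/μ at r = 28000 km, T = 13.0 hours = 13.0 × 3600 s = 46800 s: μ = 4π²r³/T² = 3.95678×10^5 km³/s².
The Hohmann ellipse has a_t = (r₁ + r₂)/2 = 18360 km.
The half-period of the transfer ellipse is t = π√(a_t³/μ) = 12424.8 s.
The target's mean motion on its circular orbit is ω₂ = √(μ/r₂³) = 1.34256×10^-4 rad/s.
Angle swept by the target during transfer: ω₂·t = 1.6681 rad = 95.58°.
The spacecraft traverses 180° on the transfer ellipse, so the target must lead by 180° − 95.58° = 84.4°.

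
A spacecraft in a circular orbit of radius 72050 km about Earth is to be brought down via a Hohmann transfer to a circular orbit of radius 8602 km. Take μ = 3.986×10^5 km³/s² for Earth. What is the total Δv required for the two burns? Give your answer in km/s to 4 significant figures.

Δv = 3.558 km/s

The Hohmann ellipse has a_t = (r₁ + r₂)/2 = 40326 km.
Circular speed at r₁: v₁ = √(μ/r₁) = √(3.986×10^5/72050) = 2.352 km/s.
Transfer-orbit speed at r₁ (vis-viva): v_a = √[μ(2/r₁ − 1/a_t)] = 1.086 km/s.
First burn Δv₁ = |v_a − v₁| = 1.266 km/s.
At r₂, v₂ = √(μ/r₂) = 6.807 km/s.
Transfer-orbit speed at r₂: v_p = √[μ(2/r₂ − 1/a_t)] = 9.099 km/s.
Second burn Δv₂ = |v₂ − v_p| = 2.292 km/s.
Total Δv = Δv₁ + Δv₂ = 3.558 km/s.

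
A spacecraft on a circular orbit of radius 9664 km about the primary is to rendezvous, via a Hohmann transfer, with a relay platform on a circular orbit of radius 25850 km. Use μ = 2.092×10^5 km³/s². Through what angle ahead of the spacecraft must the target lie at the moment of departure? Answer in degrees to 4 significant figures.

φ = 77.52°

The Hohmann ellipse has a_t = (r₁ + r₂)/2 = 17757 km.
Transfer time t = π√(a_t³/μ) = 16253 s.
The target's mean motion on its circular orbit is ω₂ = √(μ/r₂³) = 1.1005×10^-4 rad/s.
Angle swept by the target during transfer: ω₂·t = 1.7886 rad = 102.48°.
The spacecraft traverses 180° on the transfer ellipse, so the target must lead by 180° − 102.48° = 77.52°.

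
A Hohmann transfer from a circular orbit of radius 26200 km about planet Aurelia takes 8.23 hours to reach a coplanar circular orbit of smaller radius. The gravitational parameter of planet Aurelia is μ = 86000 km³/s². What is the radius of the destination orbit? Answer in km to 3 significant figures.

Transfer time t = 8.23 hours = 29628 s, and t = π√(a_t³/μ).
So a_t = (μ t²/π²)^(1/3) = (86000 × (29628)² / π²)^(1/3) = 19703 km.
Since a_t = (r₁ + r₂)/2, r₂ = 2a_t − r₁ = 2×19703 − 26200 = 13206 km.

r₂ = 13200 km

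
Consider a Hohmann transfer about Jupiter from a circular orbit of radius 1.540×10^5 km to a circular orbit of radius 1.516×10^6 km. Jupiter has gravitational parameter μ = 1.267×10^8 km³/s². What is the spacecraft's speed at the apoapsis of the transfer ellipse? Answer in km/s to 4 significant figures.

Semi-major axis of the transfer orbit: a_t = (1.540×10^5 + 1.516×10^6)/2 = 8.350×10^5 km.
At apoapsis, r = 1.516×10^6 km.
Vis-viva: v = √[μ(2/r − 1/a_t)] = √[1.267×10^8 × (2/1.516×10^6 − 1/8.350×10^5)] = 3.926 km/s.

v = 3.926 km/s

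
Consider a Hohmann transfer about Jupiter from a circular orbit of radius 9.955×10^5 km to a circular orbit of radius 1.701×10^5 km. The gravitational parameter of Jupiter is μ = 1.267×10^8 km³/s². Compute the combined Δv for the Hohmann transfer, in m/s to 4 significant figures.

Δv = 13560 m/s

Semi-major axis of the transfer orbit: a_t = (9.955×10^5 + 1.701×10^5)/2 = 5.828×10^5 km.
At r₁ the circular-orbit speed is v₁ = √(μ/r₁) = 11.282 km/s.
Transfer-orbit speed at r₁ (vis-viva): v_a = √[μ(2/r₁ − 1/a_t)] = 6.0948 km/s.
First burn Δv₁ = |v_a − v₁| = 5.187 km/s.
Circular speed at r₂: v₂ = √(μ/r₂) = 27.292 km/s.
Transfer-orbit speed at r₂: v_p = √[μ(2/r₂ − 1/a_t)] = 35.669 km/s.
Second burn Δv₂ = |v₂ − v_p| = 8.377 km/s.
Δv = Δv₁ + Δv₂ = 5.187 + 8.377 = 13.56 km/s.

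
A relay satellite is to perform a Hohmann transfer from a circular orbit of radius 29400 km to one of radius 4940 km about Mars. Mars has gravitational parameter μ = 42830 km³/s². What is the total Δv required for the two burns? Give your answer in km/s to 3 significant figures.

Δv = 1.47 km/s

Semi-major axis of the transfer orbit: a_t = (29400 + 4940)/2 = 17170 km.
At r₁ the circular-orbit speed is v₁ = √(μ/r₁) = 1.207 km/s.
On the transfer ellipse at r₁, vis-viva equation gives v_a = √[μ(2/r₁ − 1/a_t)] = 0.6474 km/s.
First burn Δv₁ = |v_a − v₁| = 0.5596 km/s.
At r₂, v₂ = √(μ/r₂) = 2.9445 km/s.
Transfer-orbit speed at r₂: v_p = √[μ(2/r₂ − 1/a_t)] = 3.8530 km/s.
Second burn Δv₂ = |v₂ − v_p| = 0.9085 km/s.
Δv = Δv₁ + Δv₂ = 0.5596 + 0.9085 = 1.468 km/s.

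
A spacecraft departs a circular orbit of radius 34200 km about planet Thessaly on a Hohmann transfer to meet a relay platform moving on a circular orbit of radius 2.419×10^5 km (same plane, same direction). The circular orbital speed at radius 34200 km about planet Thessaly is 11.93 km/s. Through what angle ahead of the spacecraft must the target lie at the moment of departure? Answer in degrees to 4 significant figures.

φ = 102.4°

From the circular-orbit relation v² = μ/r at r = 34200 km: μ = v²r = (11.93)² × 34200 = 4.86751×10^6 km³/s².
Transfer-ellipse semi-major axis a_t = (r₁ + r₂)/2 = (34200 + 2.419×10^5)/2 = 1.3805×10^5 km.
Transfer time t = π√(a_t³/μ) = 73038 s.
The target's mean motion on its circular orbit is ω₂ = √(μ/r₂³) = 1.8544×10^-5 rad/s.
Angle swept by the target during transfer: ω₂·t = 1.3544 rad = 77.60°.
Arrival is 180° from departure on the ellipse, so φ = 180° − 77.60° = 102.4°.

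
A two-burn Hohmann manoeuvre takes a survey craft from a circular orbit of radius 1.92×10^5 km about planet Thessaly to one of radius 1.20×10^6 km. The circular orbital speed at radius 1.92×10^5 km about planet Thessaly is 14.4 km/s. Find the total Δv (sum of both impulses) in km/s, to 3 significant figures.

Δv = 7.24 km/s

From the circular-orbit relation v² = μ/r at r = 1.92×10^5 km: μ = v²r = (14.4)² × 1.92×10^5 = 3.98131×10^7 km³/s².
Transfer-ellipse semi-major axis a_t = (r₁ + r₂)/2 = (1.920×10^5 + 1.200×10^6)/2 = 6.960×10^5 km.
At r₁ the circular-orbit speed is v₁ = √(μ/r₁) = 14.400 km/s.
On the transfer ellipse at r₁, v² = μ(2/r − 1/a) gives v_p = √[μ(2/r₁ − 1/a_t)] = 18.908 km/s.
First burn Δv₁ = |v_p − v₁| = 4.508 km/s.
At r₂, v₂ = √(μ/r₂) = 5.760 km/s.
Transfer-orbit speed at r₂: v_a = √[μ(2/r₂ − 1/a_t)] = 3.025 km/s.
Second burn Δv₂ = |v₂ − v_a| = 2.735 km/s.
Total Δv = Δv₁ + Δv₂ = 7.243 km/s.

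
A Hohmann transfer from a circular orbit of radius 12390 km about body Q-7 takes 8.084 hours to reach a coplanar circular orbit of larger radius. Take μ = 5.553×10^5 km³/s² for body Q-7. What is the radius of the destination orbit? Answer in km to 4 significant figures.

Transfer time t = 8.084 hours = 29102.4 s, and t = π√(a_t³/μ).
So a_t = (μ t²/π²)^(1/3) = (5.553×10^5 × (29102.4)² / π²)^(1/3) = 36254 km.
Since a_t = (r₁ + r₂)/2, r₂ = 2a_t − r₁ = 2×36254 − 12390 = 60118 km.

r₂ = 60120 km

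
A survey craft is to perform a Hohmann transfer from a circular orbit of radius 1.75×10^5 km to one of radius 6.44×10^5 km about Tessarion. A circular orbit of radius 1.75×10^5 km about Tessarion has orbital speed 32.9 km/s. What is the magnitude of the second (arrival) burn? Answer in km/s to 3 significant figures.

Δv₂ = 5.94 km/s

From the circular-orbit relation v² = μ/r at r = 1.75×10^5 km: μ = v²r = (32.9)² × 1.75×10^5 = 1.89422×10^8 km³/s².
Transfer-ellipse semi-major axis a_t = (r₁ + r₂)/2 = (1.750×10^5 + 6.440×10^5)/2 = 4.095×10^5 km.
On the circular orbit at r = 6.440×10^5 km, v_c = √(μ/r) = 17.1503 km/s.
Transfer-orbit speed at the same r (vis-viva, a = a_t): v_t = √[μ(2/r − 1/a_t)] = 11.2115 km/s.
Δv₂ = |v_t − v_c| = |11.2115 − 17.1503| = 5.939 km/s.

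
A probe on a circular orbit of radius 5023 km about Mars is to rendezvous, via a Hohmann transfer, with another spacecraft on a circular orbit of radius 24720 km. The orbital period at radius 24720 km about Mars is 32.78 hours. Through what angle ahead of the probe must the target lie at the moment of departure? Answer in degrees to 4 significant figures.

φ = 96.01°

From Kepler's third law T² = 4π²r³/μ at r = 24720 km, T = 32.78 hours = 32.78 × 3600 s = 1.18008×10^5 s: μ = 4π²r³/T² = 42823.5 km³/s².
Semi-major axis of the transfer orbit: a_t = (5023 + 24720)/2 = 14871.5 km.
The half-period of the transfer ellipse is t = π√(a_t³/μ) = 27532 s.
Target angular speed ω₂ = √(μ/r₂³) = 5.3244×10^-5 rad/s.
Angle swept by the target during transfer: ω₂·t = 1.4659 rad = 83.99°.
Arrival is 180° from departure on the ellipse, so φ = 180° − 83.99° = 96.01°.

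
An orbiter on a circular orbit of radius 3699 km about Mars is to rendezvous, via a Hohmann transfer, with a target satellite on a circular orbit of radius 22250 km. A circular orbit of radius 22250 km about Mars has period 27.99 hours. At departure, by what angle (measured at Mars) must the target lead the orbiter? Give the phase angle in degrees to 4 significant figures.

From Kepler's third law T² = 4π²r³/μ at r = 22250 km, T = 27.99 hours = 27.99 × 3600 s = 1.00764×10^5 s: μ = 4π²r³/T² = 42829.1 km³/s².
The Hohmann ellipse has a_t = (r₁ + r₂)/2 = 12974.5 km.
Transfer time t = π√(a_t³/μ) = 22434 s.
Target angular speed ω₂ = √(μ/r₂³) = 6.2355×10^-5 rad/s.
Angle swept by the target during transfer: ω₂·t = 1.3989 rad = 80.15°.
The orbiter traverses 180° on the transfer ellipse, so the target must lead by 180° − 80.15° = 99.85°.

φ = 99.85°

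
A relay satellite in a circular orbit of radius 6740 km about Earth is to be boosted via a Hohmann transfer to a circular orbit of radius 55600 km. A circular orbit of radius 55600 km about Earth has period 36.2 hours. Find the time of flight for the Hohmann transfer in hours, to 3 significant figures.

t = 7.60 hours

From Kepler's third law T² = 4π²r³/μ at r = 55600 km, T = 36.2 hours = 36.2 × 3600 s = 1.3032×10^5 s: μ = 4π²r³/T² = 3.99542×10^5 km³/s².
Semi-major axis of the transfer orbit: a_t = (6740 + 55600)/2 = 31170 km.
Transfer time t = π√(a_t³/μ) = π√((31170)³ / 3.99542×10^5) = 27350 s.
Converting: 27350 s ÷ 3600 s/hour = 7.60 hours.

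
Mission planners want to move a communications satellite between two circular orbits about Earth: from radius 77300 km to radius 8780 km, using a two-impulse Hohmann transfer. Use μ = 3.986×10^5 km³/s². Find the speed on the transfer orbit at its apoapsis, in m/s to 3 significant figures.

v = 1030 m/s

Semi-major axis of the transfer orbit: a_t = (77300 + 8780)/2 = 43040 km.
At apoapsis, r = 77300 km.
From the vis-viva equation, v = √[μ(2/r − 1/a_t)] = 1.026 km/s.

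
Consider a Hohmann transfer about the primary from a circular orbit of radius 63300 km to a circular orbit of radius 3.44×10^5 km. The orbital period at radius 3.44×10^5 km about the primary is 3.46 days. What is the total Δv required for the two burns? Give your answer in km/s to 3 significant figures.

Δv = 8.25 km/s

From Kepler's third law T² = 4π²r³/μ at r = 3.44×10^5 km, T = 3.46 days = 3.46 × 86400 s = 2.98944×10^5 s: μ = 4π²r³/T² = 1.79827×10^7 km³/s².
The Hohmann ellipse has a_t = (r₁ + r₂)/2 = 2.0365×10^5 km.
Circular speed at r₁: v₁ = √(μ/r₁) = √(1.79827×10^7/63300) = 16.855 km/s.
Transfer-orbit speed at r₁ (vis-viva equation): v_p = √[μ(2/r₁ − 1/a_t)] = 21.906 km/s.
First burn Δv₁ = |v_p − v₁| = 5.051 km/s.
Circular speed at r₂: v₂ = √(μ/r₂) = 7.230 km/s.
Transfer-orbit speed at r₂: v_a = √[μ(2/r₂ − 1/a_t)] = 4.031 km/s.
Second burn Δv₂ = |v₂ − v_a| = 3.199 km/s.
Total Δv = Δv₁ + Δv₂ = 8.250 km/s.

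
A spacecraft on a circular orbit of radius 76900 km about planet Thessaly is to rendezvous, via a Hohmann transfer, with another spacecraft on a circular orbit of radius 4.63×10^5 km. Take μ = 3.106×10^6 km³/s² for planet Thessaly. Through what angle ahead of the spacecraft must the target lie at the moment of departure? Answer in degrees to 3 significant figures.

Semi-major axis of the transfer orbit: a_t = (76900 + 4.630×10^5)/2 = 2.6995×10^5 km.
The half-period of the transfer ellipse is t = π√(a_t³/μ) = 2.50020×10^5 s.
The target's mean motion on its circular orbit is ω₂ = √(μ/r₂³) = 5.59409×10^-6 rad/s.
Angle swept by the target during transfer: ω₂·t = 1.39863 rad = 80.14°.
The spacecraft traverses 180° on the transfer ellipse, so the target must lead by 180° − 80.14° = 99.9°.

φ = 99.9°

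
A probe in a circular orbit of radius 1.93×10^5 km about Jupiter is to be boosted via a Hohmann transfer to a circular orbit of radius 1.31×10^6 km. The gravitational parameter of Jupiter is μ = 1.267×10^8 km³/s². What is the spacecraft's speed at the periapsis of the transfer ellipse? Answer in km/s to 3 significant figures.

Semi-major axis of the transfer orbit: a_t = (1.930×10^5 + 1.310×10^6)/2 = 7.515×10^5 km.
At periapsis, r = 1.930×10^5 km.
From the vis-viva equation, v = √[μ(2/r − 1/a_t)] = 33.83 km/s.

v = 33.8 km/s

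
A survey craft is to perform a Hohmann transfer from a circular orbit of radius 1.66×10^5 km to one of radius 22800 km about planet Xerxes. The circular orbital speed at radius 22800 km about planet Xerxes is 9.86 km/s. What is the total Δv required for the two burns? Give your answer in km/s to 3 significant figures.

Δv = 5.07 km/s

From the circular-orbit relation v² = μ/r at r = 22800 km: μ = v²r = (9.86)² × 22800 = 2.21661×10^6 km³/s².
Semi-major axis of the transfer orbit: a_t = (1.660×10^5 + 22800)/2 = 94400 km.
Circular speed at r₁: v₁ = √(μ/r₁) = √(2.21661×10^6/1.660×10^5) = 3.654 km/s.
Transfer-orbit speed at r₁ (vis-viva): v_a = √[μ(2/r₁ − 1/a_t)] = 1.796 km/s.
First burn Δv₁ = |v_a − v₁| = 1.858 km/s.
At r₂, v₂ = √(μ/r₂) = 9.8600 km/s.
Transfer-orbit speed at r₂: v_p = √[μ(2/r₂ − 1/a_t)] = 13.075 km/s.
Second burn Δv₂ = |v₂ − v_p| = 3.215 km/s.
Δv = Δv₁ + Δv₂ = 1.858 + 3.215 = 5.073 km/s.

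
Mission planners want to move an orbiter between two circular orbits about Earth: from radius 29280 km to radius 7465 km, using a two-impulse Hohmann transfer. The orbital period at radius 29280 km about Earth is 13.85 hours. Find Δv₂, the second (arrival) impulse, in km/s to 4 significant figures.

From Kepler's third law T² = 4π²r³/μ at r = 29280 km, T = 13.85 hours = 13.85 × 3600 s = 49860 s: μ = 4π²r³/T² = 3.98629×10^5 km³/s².
Transfer-ellipse semi-major axis a_t = (r₁ + r₂)/2 = (29280 + 7465)/2 = 18372.5 km.
Circular speed at r = 7465 km: v_c = √(μ/r) = 7.3075 km/s.
Transfer-orbit speed at the same r (vis-viva, a = a_t): v_t = √[μ(2/r − 1/a_t)] = 9.2251 km/s.
Δv₂ = |v_t − v_c| = |9.2251 − 7.3075| = 1.918 km/s.

Δv₂ = 1.918 km/s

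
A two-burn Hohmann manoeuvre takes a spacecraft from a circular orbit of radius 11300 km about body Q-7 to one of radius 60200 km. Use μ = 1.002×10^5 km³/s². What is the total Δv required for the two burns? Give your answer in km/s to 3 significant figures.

Δv = 1.45 km/s

Semi-major axis of the transfer orbit: a_t = (11300 + 60200)/2 = 35750 km.
Circular speed at r₁: v₁ = √(μ/r₁) = √(1.002×10^5/11300) = 2.9778 km/s.
On the transfer ellipse at r₁, vis-viva equation gives v_p = √[μ(2/r₁ − 1/a_t)] = 3.8642 km/s.
First burn Δv₁ = |v_p − v₁| = 0.8864 km/s.
At r₂, v₂ = √(μ/r₂) = 1.2901 km/s.
Transfer-orbit speed at r₂: v_a = √[μ(2/r₂ − 1/a_t)] = 0.72533 km/s.
Second burn Δv₂ = |v₂ − v_a| = 0.5648 km/s.
Δv = Δv₁ + Δv₂ = 0.8864 + 0.5648 = 1.451 km/s.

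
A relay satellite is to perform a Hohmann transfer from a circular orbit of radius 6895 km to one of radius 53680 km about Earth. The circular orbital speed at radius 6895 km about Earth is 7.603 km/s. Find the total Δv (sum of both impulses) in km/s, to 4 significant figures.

From the circular-orbit relation v² = μ/r at r = 6895 km: μ = v²r = (7.603)² × 6895 = 3.98570×10^5 km³/s².
Semi-major axis of the transfer orbit: a_t = (6895 + 53680)/2 = 30287.5 km.
At r₁ the circular-orbit speed is v₁ = √(μ/r₁) = 7.6030 km/s.
Transfer-orbit speed at r₁ (vis-viva): v_p = √[μ(2/r₁ − 1/a_t)] = 10.122 km/s.
First burn Δv₁ = |v_p − v₁| = 2.519 km/s.
Circular speed at r₂: v₂ = √(μ/r₂) = 2.725 km/s.
Transfer-orbit speed at r₂: v_a = √[μ(2/r₂ − 1/a_t)] = 1.300 km/s.
Second burn Δv₂ = |v₂ − v_a| = 1.425 km/s.
Δv = Δv₁ + Δv₂ = 2.519 + 1.425 = 3.944 km/s.

Δv = 3.944 km/s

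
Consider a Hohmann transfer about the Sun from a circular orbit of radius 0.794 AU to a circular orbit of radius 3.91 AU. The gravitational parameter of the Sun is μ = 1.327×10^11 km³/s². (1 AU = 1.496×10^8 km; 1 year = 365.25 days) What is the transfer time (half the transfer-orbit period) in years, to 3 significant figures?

t = 1.80 years

In km: r₁ = 0.794 × 1.496×10^8 = 1.187824×10^8 km; r₂ = 3.91 × 1.496×10^8 = 5.84936×10^8 km.
Semi-major axis of the transfer orbit: a_t = (1.187824×10^8 + 5.84936×10^8)/2 = 3.518592×10^8 km.
Transfer time t = π√(a_t³/μ) = π√((3.518592×10^8)³ / 1.327×10^11) = 5.692×10^7 s.
Converting: 5.692×10^7 s ÷ 3.15576×10^7 s/year (365.25 × 86400) = 1.80 years.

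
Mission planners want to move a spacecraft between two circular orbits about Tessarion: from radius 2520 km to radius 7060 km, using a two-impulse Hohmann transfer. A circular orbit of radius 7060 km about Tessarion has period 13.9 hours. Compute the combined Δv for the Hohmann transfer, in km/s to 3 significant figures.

From Kepler's third law T² = 4π²r³/μ at r = 7060 km, T = 13.9 hours = 13.9 × 3600 s = 50040 s: μ = 4π²r³/T² = 5548.04 km³/s².
The Hohmann ellipse has a_t = (r₁ + r₂)/2 = 4790 km.
Circular speed at r₁: v₁ = √(μ/r₁) = √(5548.04/2520) = 1.4838 km/s.
On the transfer ellipse at r₁, v² = μ(2/r − 1/a) gives v_p = √[μ(2/r₁ − 1/a_t)] = 1.8014 km/s.
First burn Δv₁ = |v_p − v₁| = 0.3176 km/s.
Circular speed at r₂: v₂ = √(μ/r₂) = 0.8865 km/s.
Transfer-orbit speed at r₂: v_a = √[μ(2/r₂ − 1/a_t)] = 0.6430 km/s.
Second burn Δv₂ = |v₂ − v_a| = 0.2435 km/s.
Δv = Δv₁ + Δv₂ = 0.3176 + 0.2435 = 0.5611 km/s.

Δv = 0.561 km/s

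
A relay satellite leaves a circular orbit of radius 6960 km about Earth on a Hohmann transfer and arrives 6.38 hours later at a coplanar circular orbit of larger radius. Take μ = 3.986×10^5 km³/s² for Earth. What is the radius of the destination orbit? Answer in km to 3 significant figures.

r₂ = 48500 km

Transfer time t = 6.38 hours = 22968 s, and t = π√(a_t³/μ).
So a_t = (μ t²/π²)^(1/3) = (3.986×10^5 × (22968)² / π²)^(1/3) = 27722 km.
Since a_t = (r₁ + r₂)/2, r₂ = 2a_t − r₁ = 2×27722 − 6960 = 48484 km.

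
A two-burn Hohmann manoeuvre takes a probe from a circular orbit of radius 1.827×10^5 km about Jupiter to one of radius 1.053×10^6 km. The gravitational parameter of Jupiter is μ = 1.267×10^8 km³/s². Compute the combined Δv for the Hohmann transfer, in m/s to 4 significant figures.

Δv = 13050 m/s

Transfer-ellipse semi-major axis a_t = (r₁ + r₂)/2 = (1.827×10^5 + 1.053×10^6)/2 = 6.1785×10^5 km.
At r₁ the circular-orbit speed is v₁ = √(μ/r₁) = 26.334 km/s.
Transfer-orbit speed at r₁ (vis-viva equation): v_p = √[μ(2/r₁ − 1/a_t)] = 34.379 km/s.
First burn Δv₁ = |v_p − v₁| = 8.045 km/s.
At r₂, v₂ = √(μ/r₂) = 10.969 km/s.
Transfer-orbit speed at r₂: v_a = √[μ(2/r₂ − 1/a_t)] = 5.9649 km/s.
Second burn Δv₂ = |v₂ − v_a| = 5.004 km/s.
Δv = Δv₁ + Δv₂ = 8.045 + 5.004 = 13.05 km/s.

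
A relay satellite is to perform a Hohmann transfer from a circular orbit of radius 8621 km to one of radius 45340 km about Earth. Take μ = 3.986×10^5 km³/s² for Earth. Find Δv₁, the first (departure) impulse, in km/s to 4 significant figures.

The Hohmann ellipse has a_t = (r₁ + r₂)/2 = 26980.5 km.
On the circular orbit at r = 8621 km, v_c = √(μ/r) = 6.800 km/s.
Vis-viva on the transfer ellipse at r = 8621 km gives v_t = √[μ(2/r − 1/a_t)] = 8.815 km/s.
Δv₁ = |v_t − v_c| = |8.815 − 6.800| = 2.015 km/s.

Δv₁ = 2.015 km/s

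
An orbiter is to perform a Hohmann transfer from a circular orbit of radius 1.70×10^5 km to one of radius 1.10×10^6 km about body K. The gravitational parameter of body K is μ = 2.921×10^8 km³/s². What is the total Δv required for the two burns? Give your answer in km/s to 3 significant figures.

The Hohmann ellipse has a_t = (r₁ + r₂)/2 = 6.350×10^5 km.
Circular speed at r₁: v₁ = √(μ/r₁) = √(2.921×10^8/1.700×10^5) = 41.45 km/s.
On the transfer ellipse at r₁, vis-viva gives v_p = √[μ(2/r₁ − 1/a_t)] = 54.56 km/s.
First burn Δv₁ = |v_p − v₁| = 13.11 km/s.
At r₂, v₂ = √(μ/r₂) = 16.2956 km/s.
Transfer-orbit speed at r₂: v_a = √[μ(2/r₂ − 1/a_t)] = 8.43154 km/s.
Second burn Δv₂ = |v₂ − v_a| = 7.864 km/s.
Total Δv = Δv₁ + Δv₂ = 20.97 km/s.

Δv = 21.0 km/s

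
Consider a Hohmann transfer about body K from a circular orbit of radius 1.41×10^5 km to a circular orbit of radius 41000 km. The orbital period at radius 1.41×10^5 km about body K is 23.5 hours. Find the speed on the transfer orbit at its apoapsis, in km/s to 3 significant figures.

From Kepler's third law T² = 4π²r³/μ at r = 1.41×10^5 km, T = 23.5 hours = 23.5 × 3600 s = 84600 s: μ = 4π²r³/T² = 1.54624×10^7 km³/s².
Semi-major axis of the transfer orbit: a_t = (1.410×10^5 + 41000)/2 = 91000 km.
At apoapsis, r = 1.410×10^5 km.
From the vis-viva equation, v = √[μ(2/r − 1/a_t)] = 7.029 km/s.

v = 7.03 km/s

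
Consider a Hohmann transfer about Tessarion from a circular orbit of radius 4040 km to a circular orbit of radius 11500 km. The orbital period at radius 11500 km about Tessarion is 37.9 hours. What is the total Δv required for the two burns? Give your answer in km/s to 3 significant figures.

From Kepler's third law T² = 4π²r³/μ at r = 11500 km, T = 37.9 hours = 37.9 × 3600 s = 1.3644×10^5 s: μ = 4π²r³/T² = 3225.30 km³/s².
The Hohmann ellipse has a_t = (r₁ + r₂)/2 = 7770 km.
At r₁ the circular-orbit speed is v₁ = √(μ/r₁) = 0.8935 km/s.
Transfer-orbit speed at r₁ (vis-viva equation): v_p = √[μ(2/r₁ − 1/a_t)] = 1.087 km/s.
First burn Δv₁ = |v_p − v₁| = 0.1935 km/s.
At r₂, v₂ = √(μ/r₂) = 0.5296 km/s.
Transfer-orbit speed at r₂: v_a = √[μ(2/r₂ − 1/a_t)] = 0.3819 km/s.
Second burn Δv₂ = |v₂ − v_a| = 0.1477 km/s.
Total Δv = Δv₁ + Δv₂ = 0.3412 km/s.

Δv = 0.341 km/s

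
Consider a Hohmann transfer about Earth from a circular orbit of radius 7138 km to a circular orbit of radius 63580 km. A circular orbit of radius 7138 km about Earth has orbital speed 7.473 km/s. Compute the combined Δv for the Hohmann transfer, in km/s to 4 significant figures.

Δv = 3.927 km/s

From the circular-orbit relation v² = μ/r at r = 7138 km: μ = v²r = (7.473)² × 7138 = 3.98627×10^5 km³/s².
Semi-major axis of the transfer orbit: a_t = (7138 + 63580)/2 = 35359 km.
Circular speed at r₁: v₁ = √(μ/r₁) = √(3.98627×10^5/7138) = 7.4730 km/s.
On the transfer ellipse at r₁, vis-viva gives v_p = √[μ(2/r₁ − 1/a_t)] = 10.021 km/s.
First burn Δv₁ = |v_p − v₁| = 2.548 km/s.
Circular speed at r₂: v₂ = √(μ/r₂) = 2.504 km/s.
Transfer-orbit speed at r₂: v_a = √[μ(2/r₂ − 1/a_t)] = 1.125 km/s.
Second burn Δv₂ = |v₂ − v_a| = 1.379 km/s.
Total Δv = Δv₁ + Δv₂ = 3.927 km/s.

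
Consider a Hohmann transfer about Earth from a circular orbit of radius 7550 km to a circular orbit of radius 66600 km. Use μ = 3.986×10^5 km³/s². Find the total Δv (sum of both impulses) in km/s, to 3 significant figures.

The Hohmann ellipse has a_t = (r₁ + r₂)/2 = 37075 km.
Circular speed at r₁: v₁ = √(μ/r₁) = √(3.986×10^5/7550) = 7.2660 km/s.
Transfer-orbit speed at r₁ (vis-viva): v_p = √[μ(2/r₁ − 1/a_t)] = 9.7385 km/s.
First burn Δv₁ = |v_p − v₁| = 2.4725 km/s.
At r₂, v₂ = √(μ/r₂) = 2.4464 km/s.
Transfer-orbit speed at r₂: v_a = √[μ(2/r₂ − 1/a_t)] = 1.1040 km/s.
Second burn Δv₂ = |v₂ − v_a| = 1.3424 km/s.
Total Δv = Δv₁ + Δv₂ = 3.815 km/s.

Δv = 3.81 km/s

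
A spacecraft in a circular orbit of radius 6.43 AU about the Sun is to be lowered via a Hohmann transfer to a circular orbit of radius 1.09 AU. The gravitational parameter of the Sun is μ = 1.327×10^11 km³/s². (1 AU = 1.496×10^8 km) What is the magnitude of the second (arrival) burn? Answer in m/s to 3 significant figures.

Δv₂ = 8780 m/s

In km: r₁ = 6.43 × 1.496×10^8 = 9.61928×10^8 km; r₂ = 1.09 × 1.496×10^8 = 1.63064×10^8 km.
The Hohmann ellipse has a_t = (r₁ + r₂)/2 = 5.62496×10^8 km.
Circular speed at r = 1.63064×10^8 km: v_c = √(μ/r) = 28.527 km/s.
Transfer-orbit speed at the same r (vis-viva, a = a_t): v_t = √[μ(2/r − 1/a_t)] = 37.305 km/s.
Δv₂ = |v_t − v_c| = |37.305 − 28.527| = 8.778 km/s.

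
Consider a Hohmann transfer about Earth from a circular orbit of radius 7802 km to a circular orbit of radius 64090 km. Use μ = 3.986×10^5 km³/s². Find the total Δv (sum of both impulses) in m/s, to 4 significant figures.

Δv = 3728 m/s

Semi-major axis of the transfer orbit: a_t = (7802 + 64090)/2 = 35946 km.
Circular speed at r₁: v₁ = √(μ/r₁) = √(3.986×10^5/7802) = 7.148 km/s.
Transfer-orbit speed at r₁ (v² = μ(2/r − 1/a)): v_p = √[μ(2/r₁ − 1/a_t)] = 9.544 km/s.
First burn Δv₁ = |v_p − v₁| = 2.396 km/s.
At r₂, v₂ = √(μ/r₂) = 2.494 km/s.
Transfer-orbit speed at r₂: v_a = √[μ(2/r₂ − 1/a_t)] = 1.162 km/s.
Second burn Δv₂ = |v₂ − v_a| = 1.332 km/s.
Total Δv = Δv₁ + Δv₂ = 3.728 km/s.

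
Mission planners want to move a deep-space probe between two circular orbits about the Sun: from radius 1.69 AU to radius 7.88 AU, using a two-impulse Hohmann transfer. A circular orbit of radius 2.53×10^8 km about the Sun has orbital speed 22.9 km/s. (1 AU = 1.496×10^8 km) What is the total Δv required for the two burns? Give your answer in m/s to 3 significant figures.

Δv = 10800 m/s

From the circular-orbit relation v² = μ/r at r = 2.53×10^8 km: μ = v²r = (22.9)² × 2.53×10^8 = 1.32676×10^11 km³/s².
In km: r₁ = 1.69 × 1.496×10^8 = 2.52824×10^8 km; r₂ = 7.88 × 1.496×10^8 = 1.178848×10^9 km.
Semi-major axis of the transfer orbit: a_t = (2.52824×10^8 + 1.178848×10^9)/2 = 7.15836×10^8 km.
Circular speed at r₁: v₁ = √(μ/r₁) = √(1.32676×10^11/2.52824×10^8) = 22.908 km/s.
On the transfer ellipse at r₁, v² = μ(2/r − 1/a) gives v_p = √[μ(2/r₁ − 1/a_t)] = 29.397 km/s.
First burn Δv₁ = |v_p − v₁| = 6.489 km/s.
Circular speed at r₂: v₂ = √(μ/r₂) = 10.609 km/s.
Transfer-orbit speed at r₂: v_a = √[μ(2/r₂ − 1/a_t)] = 6.3048 km/s.
Second burn Δv₂ = |v₂ − v_a| = 4.304 km/s.
Δv = Δv₁ + Δv₂ = 6.489 + 4.304 = 10.79 km/s.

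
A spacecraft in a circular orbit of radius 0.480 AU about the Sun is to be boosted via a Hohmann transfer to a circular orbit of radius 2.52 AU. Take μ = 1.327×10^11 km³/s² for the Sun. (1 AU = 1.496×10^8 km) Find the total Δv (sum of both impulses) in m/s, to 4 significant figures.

Δv = 20880 m/s

In km: r₁ = 0.480 × 1.496×10^8 = 7.1808×10^7 km; r₂ = 2.52 × 1.496×10^8 = 3.76992×10^8 km.
The Hohmann ellipse has a_t = (r₁ + r₂)/2 = 2.244×10^8 km.
At r₁ the circular-orbit speed is v₁ = √(μ/r₁) = 42.99 km/s.
Transfer-orbit speed at r₁ (vis-viva equation): v_p = √[μ(2/r₁ − 1/a_t)] = 55.72 km/s.
First burn Δv₁ = |v_p − v₁| = 12.73 km/s.
Circular speed at r₂: v₂ = √(μ/r₂) = 18.7616 km/s.
Transfer-orbit speed at r₂: v_a = √[μ(2/r₂ − 1/a_t)] = 10.6132 km/s.
Second burn Δv₂ = |v₂ − v_a| = 8.148 km/s.
Total Δv = Δv₁ + Δv₂ = 20.88 km/s.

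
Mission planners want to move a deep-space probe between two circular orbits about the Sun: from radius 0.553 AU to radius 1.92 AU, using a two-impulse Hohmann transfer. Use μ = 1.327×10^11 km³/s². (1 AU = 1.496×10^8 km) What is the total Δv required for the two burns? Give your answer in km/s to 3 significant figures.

Δv = 17.0 km/s

In km: r₁ = 0.553 × 1.496×10^8 = 8.27288×10^7 km; r₂ = 1.92 × 1.496×10^8 = 2.87232×10^8 km.
The Hohmann ellipse has a_t = (r₁ + r₂)/2 = 1.849804×10^8 km.
At r₁ the circular-orbit speed is v₁ = √(μ/r₁) = 40.05042 km/s.
On the transfer ellipse at r₁, vis-viva gives v_p = √[μ(2/r₁ − 1/a_t)] = 49.90691 km/s.
First burn Δv₁ = |v_p − v₁| = 9.856 km/s.
Circular speed at r₂: v₂ = √(μ/r₂) = 21.49 km/s.
Transfer-orbit speed at r₂: v_a = √[μ(2/r₂ − 1/a_t)] = 14.37 km/s.
Second burn Δv₂ = |v₂ − v_a| = 7.120 km/s.
Total Δv = Δv₁ + Δv₂ = 16.98 km/s.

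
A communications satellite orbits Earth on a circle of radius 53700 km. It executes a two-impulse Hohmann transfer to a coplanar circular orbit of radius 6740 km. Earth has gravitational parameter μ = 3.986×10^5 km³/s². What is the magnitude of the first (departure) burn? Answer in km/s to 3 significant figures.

Semi-major axis of the transfer orbit: a_t = (53700 + 6740)/2 = 30220 km.
Circular speed at r = 53700 km: v_c = √(μ/r) = 2.7245 km/s.
Vis-viva on the transfer ellipse at r = 53700 km gives v_t = √[μ(2/r − 1/a_t)] = 1.2867 km/s.
Δv₁ = |v_t − v_c| = |1.2867 − 2.7245| = 1.438 km/s.

Δv₁ = 1.44 km/s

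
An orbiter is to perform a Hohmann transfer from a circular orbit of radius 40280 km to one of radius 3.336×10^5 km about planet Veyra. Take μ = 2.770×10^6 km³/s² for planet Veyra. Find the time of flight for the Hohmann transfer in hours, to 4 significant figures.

t = 42.38 hours

The Hohmann ellipse has a_t = (r₁ + r₂)/2 = 1.8694×10^5 km.
Transfer time t = π√(a_t³/μ) = π√((1.8694×10^5)³ / 2.770×10^6) = 1.5257×10^5 s.
Converting: 1.5257×10^5 s ÷ 3600 s/hour = 42.38 hours.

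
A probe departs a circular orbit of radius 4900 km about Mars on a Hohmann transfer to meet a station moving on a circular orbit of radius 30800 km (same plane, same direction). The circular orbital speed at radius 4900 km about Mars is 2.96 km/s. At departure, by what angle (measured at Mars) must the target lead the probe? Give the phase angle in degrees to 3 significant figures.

From the circular-orbit relation v² = μ/r at r = 4900 km: μ = v²r = (2.96)² × 4900 = 42931.8 km³/s².
The Hohmann ellipse has a_t = (r₁ + r₂)/2 = 17850 km.
Transfer time t = π√(a_t³/μ) = 36159.1 s.
The target's mean motion on its circular orbit is ω₂ = √(μ/r₂³) = 3.83322×10^-5 rad/s.
Angle swept by the target during transfer: ω₂·t = 1.3861 rad = 79.42°.
Arrival is 180° from departure on the ellipse, so φ = 180° − 79.42° = 101°.

φ = 101°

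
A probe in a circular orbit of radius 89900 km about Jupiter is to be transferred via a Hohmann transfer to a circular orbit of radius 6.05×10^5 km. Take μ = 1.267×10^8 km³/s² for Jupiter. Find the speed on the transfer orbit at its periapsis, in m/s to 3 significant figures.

v = 49500 m/s

The Hohmann ellipse has a_t = (r₁ + r₂)/2 = 3.4745×10^5 km.
At periapsis, r = 89900 km.
Vis-viva: v = √[μ(2/r − 1/a_t)] = √[1.267×10^8 × (2/89900 − 1/3.4745×10^5)] = 49.54 km/s.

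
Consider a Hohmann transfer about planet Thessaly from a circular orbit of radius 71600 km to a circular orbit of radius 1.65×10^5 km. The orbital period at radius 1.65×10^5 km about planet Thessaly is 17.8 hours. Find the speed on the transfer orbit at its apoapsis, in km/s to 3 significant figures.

From Kepler's third law T² = 4π²r³/μ at r = 1.65×10^5 km, T = 17.8 hours = 17.8 × 3600 s = 64080 s: μ = 4π²r³/T² = 4.31883×10^7 km³/s².
Transfer-ellipse semi-major axis a_t = (r₁ + r₂)/2 = (71600 + 1.650×10^5)/2 = 1.183×10^5 km.
The apoapsis of the transfer ellipse is at r = 1.650×10^5 km.
From the vis-viva equation, v = √[μ(2/r − 1/a_t)] = 12.59 km/s.

v = 12.6 km/s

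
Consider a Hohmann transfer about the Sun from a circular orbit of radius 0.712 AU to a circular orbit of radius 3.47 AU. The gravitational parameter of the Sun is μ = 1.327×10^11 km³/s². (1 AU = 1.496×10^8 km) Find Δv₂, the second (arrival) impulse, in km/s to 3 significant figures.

In km: r₁ = 0.712 × 1.496×10^8 = 1.065152×10^8 km; r₂ = 3.47 × 1.496×10^8 = 5.19112×10^8 km.
The Hohmann ellipse has a_t = (r₁ + r₂)/2 = 3.128136×10^8 km.
Circular speed at r = 5.19112×10^8 km: v_c = √(μ/r) = 15.9884 km/s.
Vis-viva on the transfer ellipse at r = 5.19112×10^8 km gives v_t = √[μ(2/r − 1/a_t)] = 9.32970 km/s.
Δv₂ = |v_t − v_c| = |9.32970 − 15.9884| = 6.659 km/s.

Δv₂ = 6.66 km/s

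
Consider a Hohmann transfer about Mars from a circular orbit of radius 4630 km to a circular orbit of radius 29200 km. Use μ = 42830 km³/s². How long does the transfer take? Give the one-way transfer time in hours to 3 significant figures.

Semi-major axis of the transfer orbit: a_t = (4630 + 29200)/2 = 16915 km.
Transfer time t = π√(a_t³/μ) = π√((16915)³ / 42830) = 33400 s.
Converting: 33400 s ÷ 3600 s/hour = 9.28 hours.

t = 9.28 hours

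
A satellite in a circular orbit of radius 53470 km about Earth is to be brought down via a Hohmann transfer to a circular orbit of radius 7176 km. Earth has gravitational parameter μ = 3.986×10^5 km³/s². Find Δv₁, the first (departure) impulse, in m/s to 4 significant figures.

The Hohmann ellipse has a_t = (r₁ + r₂)/2 = 30323 km.
Circular speed at r = 53470 km: v_c = √(μ/r) = 2.730 km/s.
Transfer-orbit speed at the same r (vis-viva, a = a_t): v_t = √[μ(2/r − 1/a_t)] = 1.328 km/s.
Δv₁ = |v_t − v_c| = |1.328 − 2.730| = 1.402 km/s.

Δv₁ = 1402 m/s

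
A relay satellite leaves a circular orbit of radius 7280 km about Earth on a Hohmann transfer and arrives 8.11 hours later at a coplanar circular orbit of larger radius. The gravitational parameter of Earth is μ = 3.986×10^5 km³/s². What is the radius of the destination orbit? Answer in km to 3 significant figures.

r₂ = 57800 km

Transfer time t = 8.11 hours = 29196 s, and t = π√(a_t³/μ).
So a_t = (μ t²/π²)^(1/3) = (3.986×10^5 × (29196)² / π²)^(1/3) = 32531 km.
Since a_t = (r₁ + r₂)/2, r₂ = 2a_t − r₁ = 2×32531 − 7280 = 57782 km.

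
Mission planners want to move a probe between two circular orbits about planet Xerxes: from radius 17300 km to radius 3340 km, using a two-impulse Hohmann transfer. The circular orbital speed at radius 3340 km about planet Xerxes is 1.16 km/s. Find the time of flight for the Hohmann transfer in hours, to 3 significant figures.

t = 13.6 hours

From the circular-orbit relation v² = μ/r at r = 3340 km: μ = v²r = (1.16)² × 3340 = 4494.30 km³/s².
Semi-major axis of the transfer orbit: a_t = (17300 + 3340)/2 = 10320 km.
By Kepler's third law the transfer-orbit period is T = 2π√(a_t³/μ), so t = T/2 = 49130 s.
Converting: 49130 s ÷ 3600 s/hour = 13.6 hours.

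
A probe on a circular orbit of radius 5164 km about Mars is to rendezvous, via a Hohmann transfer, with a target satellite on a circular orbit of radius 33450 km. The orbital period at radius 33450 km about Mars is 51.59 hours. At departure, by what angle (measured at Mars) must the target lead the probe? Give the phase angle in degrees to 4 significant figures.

φ = 101.1°

From Kepler's third law T² = 4π²r³/μ at r = 33450 km, T = 51.59 hours = 51.59 × 3600 s = 1.85724×10^5 s: μ = 4π²r³/T² = 42836.3 km³/s².
Semi-major axis of the transfer orbit: a_t = (5164 + 33450)/2 = 19307 km.
Transfer time t = π√(a_t³/μ) = 40720 s.
Target angular speed ω₂ = √(μ/r₂³) = 3.383×10^-5 rad/s.
Angle swept by the target during transfer: ω₂·t = 1.3776 rad = 78.93°.
Arrival is 180° from departure on the ellipse, so φ = 180° − 78.93° = 101.1°.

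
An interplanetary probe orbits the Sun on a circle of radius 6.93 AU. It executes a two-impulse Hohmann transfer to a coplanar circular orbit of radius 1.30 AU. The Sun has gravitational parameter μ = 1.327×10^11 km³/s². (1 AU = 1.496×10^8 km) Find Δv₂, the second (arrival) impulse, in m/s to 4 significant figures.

Δv₂ = 7777 m/s

In km: r₁ = 6.93 × 1.496×10^8 = 1.036728×10^9 km; r₂ = 1.30 × 1.496×10^8 = 1.9448×10^8 km.
Transfer-ellipse semi-major axis a_t = (r₁ + r₂)/2 = (1.036728×10^9 + 1.9448×10^8)/2 = 6.15604×10^8 km.
Circular speed at r = 1.9448×10^8 km: v_c = √(μ/r) = 26.121 km/s.
Transfer-orbit speed at the same r (vis-viva, a = a_t): v_t = √[μ(2/r − 1/a_t)] = 33.898 km/s.
Δv₂ = |v_t − v_c| = |33.898 − 26.121| = 7.777 km/s.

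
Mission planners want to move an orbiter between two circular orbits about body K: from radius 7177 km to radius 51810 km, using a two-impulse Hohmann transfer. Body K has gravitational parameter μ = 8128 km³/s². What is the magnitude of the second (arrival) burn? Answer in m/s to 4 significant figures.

Transfer-ellipse semi-major axis a_t = (r₁ + r₂)/2 = (7177 + 51810)/2 = 29493.5 km.
Circular speed at r = 51810 km: v_c = √(μ/r) = 0.3961 km/s.
Transfer-orbit speed at the same r (vis-viva, a = a_t): v_t = √[μ(2/r − 1/a_t)] = 0.1954 km/s.
Δv₂ = |v_t − v_c| = |0.1954 − 0.3961| = 0.2007 km/s.

Δv₂ = 200.7 m/s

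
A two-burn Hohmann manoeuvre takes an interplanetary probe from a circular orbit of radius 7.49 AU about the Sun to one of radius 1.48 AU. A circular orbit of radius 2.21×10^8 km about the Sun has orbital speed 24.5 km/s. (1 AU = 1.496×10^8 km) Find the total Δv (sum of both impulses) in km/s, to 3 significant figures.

From the circular-orbit relation v² = μ/r at r = 2.21×10^8 km: μ = v²r = (24.5)² × 2.21×10^8 = 1.32655×10^11 km³/s².
In km: r₁ = 7.49 × 1.496×10^8 = 1.120504×10^9 km; r₂ = 1.48 × 1.496×10^8 = 2.21408×10^8 km.
The Hohmann ellipse has a_t = (r₁ + r₂)/2 = 6.70956×10^8 km.
At r₁ the circular-orbit speed is v₁ = √(μ/r₁) = 10.88 km/s.
On the transfer ellipse at r₁, vis-viva equation gives v_a = √[μ(2/r₁ − 1/a_t)] = 6.250 km/s.
First burn Δv₁ = |v_a − v₁| = 4.630 km/s.
Circular speed at r₂: v₂ = √(μ/r₂) = 24.47742 km/s.
Transfer-orbit speed at r₂: v_p = √[μ(2/r₂ − 1/a_t)] = 31.63190 km/s.
Second burn Δv₂ = |v₂ − v_p| = 7.154 km/s.
Δv = Δv₁ + Δv₂ = 4.630 + 7.154 = 11.78 km/s.

Δv = 11.8 km/s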